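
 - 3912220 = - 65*60188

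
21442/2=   10721 = 10721.00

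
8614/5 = 1722 + 4/5 = 1722.80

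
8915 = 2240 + 6675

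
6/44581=6/44581 = 0.00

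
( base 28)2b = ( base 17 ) 3G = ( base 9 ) 74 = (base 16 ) 43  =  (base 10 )67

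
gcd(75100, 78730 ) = 10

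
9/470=9/470 = 0.02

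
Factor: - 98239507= -911^1  *107837^1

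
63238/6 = 31619/3 = 10539.67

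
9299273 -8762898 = 536375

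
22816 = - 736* ( - 31) 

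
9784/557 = 17 + 315/557 = 17.57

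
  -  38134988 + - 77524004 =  - 115658992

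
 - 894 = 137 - 1031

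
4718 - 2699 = 2019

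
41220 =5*8244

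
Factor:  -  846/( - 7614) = 3^ ( - 2 ) = 1/9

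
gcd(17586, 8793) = 8793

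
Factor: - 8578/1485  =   - 2^1*3^( - 3)*5^( - 1 )*11^(-1)*4289^1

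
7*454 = 3178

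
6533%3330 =3203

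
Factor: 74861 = 74861^1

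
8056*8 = 64448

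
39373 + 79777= 119150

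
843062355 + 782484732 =1625547087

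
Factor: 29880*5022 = 150057360 = 2^4  *  3^6*5^1* 31^1*83^1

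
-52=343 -395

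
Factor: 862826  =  2^1 * 47^1*67^1*137^1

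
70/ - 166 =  - 35/83 = - 0.42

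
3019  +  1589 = 4608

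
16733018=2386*7013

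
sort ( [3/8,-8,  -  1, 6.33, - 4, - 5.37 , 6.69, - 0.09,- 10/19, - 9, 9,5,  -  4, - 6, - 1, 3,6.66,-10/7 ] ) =[-9, - 8, - 6, - 5.37, - 4,-4, - 10/7, - 1, - 1,  -  10/19, - 0.09, 3/8,3,5, 6.33, 6.66, 6.69, 9 ] 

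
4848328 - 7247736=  - 2399408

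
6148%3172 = 2976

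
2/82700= 1/41350 = 0.00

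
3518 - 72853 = -69335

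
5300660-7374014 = - 2073354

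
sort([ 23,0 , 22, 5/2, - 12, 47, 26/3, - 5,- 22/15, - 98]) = [-98, - 12, - 5, - 22/15, 0, 5/2,  26/3,22, 23, 47] 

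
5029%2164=701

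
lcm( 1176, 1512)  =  10584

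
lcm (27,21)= 189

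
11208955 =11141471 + 67484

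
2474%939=596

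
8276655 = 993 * 8335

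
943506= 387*2438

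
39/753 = 13/251 = 0.05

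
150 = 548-398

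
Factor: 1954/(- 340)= -977/170= - 2^( - 1)*5^(-1 )*17^( - 1)*977^1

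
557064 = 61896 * 9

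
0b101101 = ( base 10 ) 45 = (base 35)1a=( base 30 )1F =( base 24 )1L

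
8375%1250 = 875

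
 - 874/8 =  - 437/4 = - 109.25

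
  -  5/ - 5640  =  1/1128= 0.00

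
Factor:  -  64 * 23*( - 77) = 2^6 * 7^1 * 11^1 * 23^1 = 113344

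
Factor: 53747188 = 2^2  *  11^1*1221527^1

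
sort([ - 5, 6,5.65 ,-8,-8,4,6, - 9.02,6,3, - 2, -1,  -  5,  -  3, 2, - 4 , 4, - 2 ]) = [-9.02, - 8, - 8, - 5, - 5,  -  4, - 3, - 2,- 2,- 1,2,3,4, 4,5.65,6,6, 6 ]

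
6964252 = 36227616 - 29263364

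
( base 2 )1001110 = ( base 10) 78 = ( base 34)2A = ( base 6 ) 210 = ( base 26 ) 30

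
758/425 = 758/425 =1.78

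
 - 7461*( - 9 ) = 67149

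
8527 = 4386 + 4141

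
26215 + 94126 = 120341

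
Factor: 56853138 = 2^1*3^1*43^1*220361^1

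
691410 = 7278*95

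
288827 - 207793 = 81034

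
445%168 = 109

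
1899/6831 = 211/759 = 0.28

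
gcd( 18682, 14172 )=2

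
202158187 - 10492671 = 191665516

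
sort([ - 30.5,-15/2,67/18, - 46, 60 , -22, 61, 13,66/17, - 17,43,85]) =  [-46, - 30.5, - 22, - 17, - 15/2, 67/18,66/17, 13, 43,60,61, 85]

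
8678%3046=2586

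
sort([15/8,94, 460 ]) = [ 15/8, 94,  460 ] 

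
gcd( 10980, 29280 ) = 3660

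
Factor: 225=3^2*5^2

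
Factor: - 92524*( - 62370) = 5770721880 = 2^3*3^4*5^1*7^1*11^1*23131^1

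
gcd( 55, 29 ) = 1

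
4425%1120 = 1065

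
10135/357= 28 + 139/357=28.39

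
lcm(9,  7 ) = 63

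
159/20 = 7  +  19/20  =  7.95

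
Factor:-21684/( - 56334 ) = 2^1 * 13^1*41^( - 1)*139^1 * 229^( - 1) = 3614/9389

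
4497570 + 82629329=87126899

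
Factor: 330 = 2^1*3^1 * 5^1 * 11^1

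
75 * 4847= 363525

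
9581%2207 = 753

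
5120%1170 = 440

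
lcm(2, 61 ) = 122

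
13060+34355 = 47415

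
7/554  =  7/554 = 0.01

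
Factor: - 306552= - 2^3* 3^1*53^1 * 241^1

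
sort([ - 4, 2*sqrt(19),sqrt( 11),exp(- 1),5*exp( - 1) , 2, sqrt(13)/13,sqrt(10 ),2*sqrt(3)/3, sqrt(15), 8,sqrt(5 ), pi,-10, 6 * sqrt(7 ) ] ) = [ - 10 , - 4,sqrt(13 ) /13  ,  exp( - 1), 2*sqrt (3 )/3, 5*exp( - 1),2, sqrt (5 ), pi, sqrt(10 ), sqrt(11 ), sqrt(15), 8,2*sqrt(19), 6*sqrt( 7) ] 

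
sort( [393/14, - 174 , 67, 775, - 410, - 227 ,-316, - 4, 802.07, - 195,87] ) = [- 410, - 316, - 227, - 195,-174,- 4, 393/14,67,  87, 775,802.07]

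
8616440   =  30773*280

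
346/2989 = 346/2989 = 0.12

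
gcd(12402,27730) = 2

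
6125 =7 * 875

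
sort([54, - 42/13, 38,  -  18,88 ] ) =[ -18, - 42/13, 38, 54 , 88]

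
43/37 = 43/37 = 1.16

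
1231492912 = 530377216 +701115696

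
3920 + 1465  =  5385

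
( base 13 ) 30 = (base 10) 39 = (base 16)27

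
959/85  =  11 +24/85 = 11.28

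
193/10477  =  193/10477 = 0.02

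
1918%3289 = 1918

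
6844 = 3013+3831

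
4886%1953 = 980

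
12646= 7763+4883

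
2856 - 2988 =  - 132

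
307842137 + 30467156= 338309293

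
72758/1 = 72758 =72758.00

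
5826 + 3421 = 9247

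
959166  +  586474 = 1545640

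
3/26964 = 1/8988 = 0.00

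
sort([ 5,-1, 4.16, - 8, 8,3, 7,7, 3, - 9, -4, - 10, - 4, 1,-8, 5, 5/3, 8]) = [ - 10, - 9,-8, - 8, - 4, - 4, - 1,1, 5/3, 3 , 3, 4.16,5,5,7, 7, 8,  8 ]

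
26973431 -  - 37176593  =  64150024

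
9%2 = 1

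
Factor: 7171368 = 2^3 * 3^1*43^1*6949^1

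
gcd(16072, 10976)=392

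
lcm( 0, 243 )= 0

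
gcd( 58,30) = 2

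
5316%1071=1032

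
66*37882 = 2500212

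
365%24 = 5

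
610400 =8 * 76300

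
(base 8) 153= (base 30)3h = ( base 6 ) 255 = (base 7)212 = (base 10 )107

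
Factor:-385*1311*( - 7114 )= 2^1*3^1*5^1 *7^1*11^1*19^1*23^1 * 3557^1 = 3590684790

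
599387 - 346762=252625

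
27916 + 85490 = 113406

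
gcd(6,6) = 6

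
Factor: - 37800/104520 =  - 315/871 = - 3^2*5^1*7^1*13^(- 1 )*67^(-1 ) 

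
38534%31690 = 6844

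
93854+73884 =167738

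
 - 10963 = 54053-65016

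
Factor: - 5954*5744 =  - 2^5*13^1*229^1*359^1  =  - 34199776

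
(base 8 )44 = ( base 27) 19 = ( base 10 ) 36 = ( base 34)12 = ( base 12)30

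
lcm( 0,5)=0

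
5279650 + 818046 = 6097696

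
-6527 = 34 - 6561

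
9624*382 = 3676368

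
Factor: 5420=2^2*5^1* 271^1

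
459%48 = 27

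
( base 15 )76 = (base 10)111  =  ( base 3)11010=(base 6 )303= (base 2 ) 1101111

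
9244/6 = 4622/3 = 1540.67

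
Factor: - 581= -7^1*83^1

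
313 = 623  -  310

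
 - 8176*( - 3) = 24528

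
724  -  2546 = -1822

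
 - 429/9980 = - 429/9980 =-0.04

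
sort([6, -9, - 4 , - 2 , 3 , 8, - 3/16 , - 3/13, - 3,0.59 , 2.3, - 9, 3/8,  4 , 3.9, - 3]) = [ - 9, - 9, - 4, - 3,  -  3 , - 2 , - 3/13,  -  3/16,  3/8, 0.59,2.3,  3,3.9, 4,  6 , 8 ]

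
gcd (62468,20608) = 644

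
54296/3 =54296/3 = 18098.67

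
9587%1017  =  434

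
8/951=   8/951 = 0.01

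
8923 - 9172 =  - 249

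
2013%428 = 301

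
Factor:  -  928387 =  - 17^1*97^1 * 563^1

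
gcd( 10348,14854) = 2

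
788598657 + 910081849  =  1698680506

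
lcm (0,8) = 0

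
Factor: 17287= 59^1*293^1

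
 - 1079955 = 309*( - 3495) 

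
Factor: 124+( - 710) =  - 2^1*293^1 = -586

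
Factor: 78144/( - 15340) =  - 19536/3835  =  - 2^4*3^1 * 5^(  -  1 ) *11^1 * 13^( - 1) * 37^1 * 59^( - 1 )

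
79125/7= 11303 + 4/7 = 11303.57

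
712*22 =15664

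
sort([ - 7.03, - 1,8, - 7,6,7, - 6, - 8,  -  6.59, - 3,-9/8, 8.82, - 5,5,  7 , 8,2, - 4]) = [ - 8  , -7.03,-7, - 6.59,-6,  -  5,-4, - 3, - 9/8,-1,2, 5,6, 7 , 7,8,8,8.82 ] 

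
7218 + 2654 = 9872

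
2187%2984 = 2187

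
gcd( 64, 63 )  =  1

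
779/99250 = 779/99250 = 0.01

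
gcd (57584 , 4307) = 59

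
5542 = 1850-- 3692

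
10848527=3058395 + 7790132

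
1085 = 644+441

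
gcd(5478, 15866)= 2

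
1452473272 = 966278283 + 486194989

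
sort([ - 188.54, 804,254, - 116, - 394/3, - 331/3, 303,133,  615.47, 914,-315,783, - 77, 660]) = [ - 315,-188.54, - 394/3,-116,-331/3,-77, 133, 254,303, 615.47, 660, 783, 804,914] 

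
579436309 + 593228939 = 1172665248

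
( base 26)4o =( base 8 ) 200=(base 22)5I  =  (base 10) 128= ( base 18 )72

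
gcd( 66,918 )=6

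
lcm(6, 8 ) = 24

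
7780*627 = 4878060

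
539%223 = 93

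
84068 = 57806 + 26262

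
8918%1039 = 606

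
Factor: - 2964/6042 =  - 2^1*13^1*53^ ( - 1)=- 26/53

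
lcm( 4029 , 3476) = 177276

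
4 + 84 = 88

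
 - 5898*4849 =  - 28599402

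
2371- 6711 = - 4340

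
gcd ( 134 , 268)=134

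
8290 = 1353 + 6937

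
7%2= 1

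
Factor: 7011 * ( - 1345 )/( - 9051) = 3143265/3017=3^1*5^1*7^(-1) * 19^1 * 41^1 * 269^1*431^( - 1 )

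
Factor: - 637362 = - 2^1*3^3 * 11^1*29^1*37^1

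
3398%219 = 113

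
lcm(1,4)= 4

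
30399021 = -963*( - 31567 ) 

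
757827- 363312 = 394515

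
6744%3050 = 644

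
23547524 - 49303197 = -25755673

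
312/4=78=78.00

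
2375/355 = 475/71 = 6.69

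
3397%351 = 238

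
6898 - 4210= 2688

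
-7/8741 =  - 7/8741 = -0.00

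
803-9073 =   -  8270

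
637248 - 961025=-323777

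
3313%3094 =219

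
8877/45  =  197 + 4/15= 197.27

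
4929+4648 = 9577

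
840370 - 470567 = 369803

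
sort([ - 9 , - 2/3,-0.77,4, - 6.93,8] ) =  [  -  9,-6.93,-0.77, - 2/3 , 4, 8 ] 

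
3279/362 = 9 + 21/362 = 9.06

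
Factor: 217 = 7^1*31^1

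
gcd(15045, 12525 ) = 15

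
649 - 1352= - 703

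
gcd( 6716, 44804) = 92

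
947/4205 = 947/4205 = 0.23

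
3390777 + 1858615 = 5249392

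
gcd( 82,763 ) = 1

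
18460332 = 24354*758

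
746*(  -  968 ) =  - 722128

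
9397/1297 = 9397/1297= 7.25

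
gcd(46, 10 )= 2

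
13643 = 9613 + 4030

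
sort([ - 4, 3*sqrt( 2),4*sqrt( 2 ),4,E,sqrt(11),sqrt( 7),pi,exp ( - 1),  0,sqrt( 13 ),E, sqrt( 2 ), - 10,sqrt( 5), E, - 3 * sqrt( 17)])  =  [ - 3*sqrt(  17 ),  -  10, - 4,0,exp(-1),sqrt( 2 ),  sqrt(5), sqrt( 7 ),E, E , E, pi,sqrt( 11 ),sqrt(13 ),  4, 3*sqrt( 2), 4*sqrt(2 ) ] 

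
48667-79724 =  -31057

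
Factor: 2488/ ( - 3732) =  - 2^1*3^( - 1) = - 2/3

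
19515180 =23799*820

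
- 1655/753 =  - 3 + 604/753 =- 2.20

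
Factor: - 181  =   -181^1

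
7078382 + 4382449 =11460831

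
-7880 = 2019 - 9899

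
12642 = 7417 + 5225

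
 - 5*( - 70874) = 354370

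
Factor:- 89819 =-89819^1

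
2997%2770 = 227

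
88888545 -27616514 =61272031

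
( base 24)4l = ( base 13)90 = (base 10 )117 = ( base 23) 52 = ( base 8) 165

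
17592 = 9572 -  - 8020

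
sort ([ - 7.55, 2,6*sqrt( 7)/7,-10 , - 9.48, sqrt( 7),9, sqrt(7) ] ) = [  -  10, - 9.48,- 7.55, 2,6*sqrt( 7 ) /7, sqrt (7 ), sqrt(7), 9 ] 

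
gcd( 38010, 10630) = 10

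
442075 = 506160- 64085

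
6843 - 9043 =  -2200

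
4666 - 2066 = 2600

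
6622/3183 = 6622/3183 =2.08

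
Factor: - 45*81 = - 3^6*5^1 = - 3645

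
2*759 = 1518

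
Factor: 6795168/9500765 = 2^5*3^1 * 5^( - 1)*70783^1*1900153^ ( - 1) 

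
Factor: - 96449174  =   - 2^1*61^1*790567^1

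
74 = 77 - 3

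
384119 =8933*43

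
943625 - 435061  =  508564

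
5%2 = 1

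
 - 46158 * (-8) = 369264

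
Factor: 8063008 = 2^5* 251969^1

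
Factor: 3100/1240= 5/2 = 2^( - 1 )*5^1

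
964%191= 9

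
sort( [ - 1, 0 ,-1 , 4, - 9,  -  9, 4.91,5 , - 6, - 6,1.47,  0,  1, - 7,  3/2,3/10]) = [ - 9, - 9, - 7,-6, - 6,-1, - 1, 0,0,3/10  ,  1,1.47,3/2,4,4.91 , 5] 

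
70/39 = 1+ 31/39 = 1.79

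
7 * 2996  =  20972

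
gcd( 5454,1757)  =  1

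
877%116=65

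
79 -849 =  - 770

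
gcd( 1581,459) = 51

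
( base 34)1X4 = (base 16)8ea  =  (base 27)33E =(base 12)13A2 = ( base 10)2282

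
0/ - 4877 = 0/1 = - 0.00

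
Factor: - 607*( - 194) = 2^1 *97^1*607^1 = 117758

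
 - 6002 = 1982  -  7984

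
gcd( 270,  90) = 90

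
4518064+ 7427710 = 11945774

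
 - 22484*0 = 0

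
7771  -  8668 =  - 897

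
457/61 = 7+30/61 = 7.49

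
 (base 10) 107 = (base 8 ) 153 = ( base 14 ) 79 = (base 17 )65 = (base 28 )3N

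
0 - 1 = -1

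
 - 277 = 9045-9322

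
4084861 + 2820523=6905384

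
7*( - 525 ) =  - 3675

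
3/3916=3/3916 = 0.00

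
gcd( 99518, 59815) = 1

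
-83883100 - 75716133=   -  159599233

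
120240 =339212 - 218972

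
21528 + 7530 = 29058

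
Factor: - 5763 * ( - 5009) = 28866867 = 3^1*17^1*113^1*5009^1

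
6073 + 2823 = 8896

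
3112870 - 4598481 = -1485611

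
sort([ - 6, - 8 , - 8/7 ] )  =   [ - 8, - 6,- 8/7 ]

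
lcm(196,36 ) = 1764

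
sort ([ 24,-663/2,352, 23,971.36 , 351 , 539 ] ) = [-663/2 , 23 , 24, 351, 352,539, 971.36 ]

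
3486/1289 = 3486/1289 = 2.70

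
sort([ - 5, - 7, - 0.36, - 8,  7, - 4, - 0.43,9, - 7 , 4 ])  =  [-8,-7, - 7, - 5, - 4, - 0.43,-0.36 , 4,7,9 ]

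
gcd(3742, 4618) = 2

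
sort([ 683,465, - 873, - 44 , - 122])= [ - 873, - 122 , - 44,465, 683]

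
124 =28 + 96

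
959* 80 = 76720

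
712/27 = 712/27 = 26.37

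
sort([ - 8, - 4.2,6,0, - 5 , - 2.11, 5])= [-8, - 5, - 4.2, - 2.11,0, 5, 6] 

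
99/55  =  9/5 = 1.80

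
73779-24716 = 49063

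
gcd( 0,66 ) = 66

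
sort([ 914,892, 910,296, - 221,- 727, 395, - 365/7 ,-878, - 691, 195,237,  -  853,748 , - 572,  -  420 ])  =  [  -  878,-853,- 727, - 691 , - 572,- 420, - 221,  -  365/7, 195, 237, 296,395,  748,  892 , 910, 914 ]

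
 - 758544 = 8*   (-94818 ) 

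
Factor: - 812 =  - 2^2*7^1*29^1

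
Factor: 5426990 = 2^1*5^1*397^1 * 1367^1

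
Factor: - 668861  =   - 67^2*149^1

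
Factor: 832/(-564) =- 2^4*3^(-1)*13^1* 47^( - 1) = - 208/141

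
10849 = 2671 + 8178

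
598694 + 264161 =862855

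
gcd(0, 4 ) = 4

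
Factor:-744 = -2^3*3^1*31^1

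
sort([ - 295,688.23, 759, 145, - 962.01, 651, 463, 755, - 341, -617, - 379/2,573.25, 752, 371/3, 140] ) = [ - 962.01 , - 617, - 341,  -  295,-379/2,371/3,  140, 145, 463, 573.25,651, 688.23,752,  755, 759] 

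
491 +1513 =2004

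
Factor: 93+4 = 97=97^1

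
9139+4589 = 13728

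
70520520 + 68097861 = 138618381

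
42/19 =2 + 4/19= 2.21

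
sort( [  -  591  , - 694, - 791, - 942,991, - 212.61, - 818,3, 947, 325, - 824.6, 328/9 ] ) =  [ - 942,  -  824.6 ,-818 , - 791, - 694, - 591, - 212.61,3,328/9,325,  947,991]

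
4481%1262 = 695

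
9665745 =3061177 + 6604568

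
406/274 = 203/137 = 1.48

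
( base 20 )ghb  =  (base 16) 1a5f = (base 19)id6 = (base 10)6751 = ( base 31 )70o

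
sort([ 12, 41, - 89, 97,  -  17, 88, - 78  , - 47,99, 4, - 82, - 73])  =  [ - 89,-82, - 78, - 73, - 47, - 17, 4,12,41,88,97, 99 ]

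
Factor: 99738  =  2^1*3^3*1847^1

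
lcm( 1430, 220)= 2860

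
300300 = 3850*78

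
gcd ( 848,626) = 2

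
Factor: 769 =769^1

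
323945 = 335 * 967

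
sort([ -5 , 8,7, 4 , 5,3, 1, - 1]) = [ - 5, - 1, 1, 3, 4, 5 , 7,8 ]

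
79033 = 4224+74809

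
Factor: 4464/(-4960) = -9/10 = -2^( - 1 )*3^2 * 5^(- 1)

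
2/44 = 1/22  =  0.05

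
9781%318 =241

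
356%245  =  111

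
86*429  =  36894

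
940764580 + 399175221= 1339939801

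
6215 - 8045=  - 1830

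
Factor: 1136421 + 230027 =1366448 =2^4*41^1*2083^1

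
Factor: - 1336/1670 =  - 4/5 = - 2^2 * 5^( - 1 ) 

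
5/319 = 5/319 = 0.02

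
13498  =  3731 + 9767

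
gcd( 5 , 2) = 1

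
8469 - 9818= - 1349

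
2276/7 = 2276/7=325.14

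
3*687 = 2061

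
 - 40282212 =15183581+  -  55465793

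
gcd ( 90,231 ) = 3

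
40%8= 0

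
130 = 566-436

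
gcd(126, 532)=14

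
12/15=4/5 = 0.80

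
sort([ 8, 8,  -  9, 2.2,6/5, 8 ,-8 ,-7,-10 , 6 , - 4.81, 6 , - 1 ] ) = [ - 10, - 9, - 8 , - 7, - 4.81,-1, 6/5, 2.2,6, 6, 8,8,  8]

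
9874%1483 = 976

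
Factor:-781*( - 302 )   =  2^1 * 11^1*71^1*151^1 = 235862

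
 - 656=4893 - 5549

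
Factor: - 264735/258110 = -999/974=- 2^( - 1 )*3^3*  37^1*487^( - 1)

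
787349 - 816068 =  - 28719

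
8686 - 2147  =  6539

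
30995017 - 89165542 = - 58170525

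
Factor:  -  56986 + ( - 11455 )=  - 89^1*769^1 = - 68441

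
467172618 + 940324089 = 1407496707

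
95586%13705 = 13356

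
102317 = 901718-799401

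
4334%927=626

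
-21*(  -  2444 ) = 51324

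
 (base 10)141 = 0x8d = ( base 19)78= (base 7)261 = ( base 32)4d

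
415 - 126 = 289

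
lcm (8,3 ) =24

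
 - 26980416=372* ( - 72528 )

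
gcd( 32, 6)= 2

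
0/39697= 0 = 0.00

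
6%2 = 0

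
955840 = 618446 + 337394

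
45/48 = 15/16 = 0.94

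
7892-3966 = 3926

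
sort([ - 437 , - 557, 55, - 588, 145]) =[  -  588, - 557, - 437,55, 145]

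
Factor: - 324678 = -2^1*3^1*53^1 * 1021^1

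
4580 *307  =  1406060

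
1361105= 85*16013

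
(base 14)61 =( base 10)85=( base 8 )125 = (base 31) 2n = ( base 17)50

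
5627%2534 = 559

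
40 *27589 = 1103560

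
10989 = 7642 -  - 3347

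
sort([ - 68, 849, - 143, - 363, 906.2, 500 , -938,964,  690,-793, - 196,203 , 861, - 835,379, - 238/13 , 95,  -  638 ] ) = [ - 938, - 835,  -  793, - 638 , - 363, - 196,  -  143 , - 68, - 238/13, 95, 203, 379,500,  690 , 849,861, 906.2 , 964] 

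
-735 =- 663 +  - 72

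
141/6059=141/6059= 0.02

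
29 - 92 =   -  63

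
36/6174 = 2/343 = 0.01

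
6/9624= 1/1604  =  0.00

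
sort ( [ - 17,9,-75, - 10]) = [ - 75,-17, - 10, 9]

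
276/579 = 92/193 = 0.48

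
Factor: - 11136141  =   - 3^2*1237349^1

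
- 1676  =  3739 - 5415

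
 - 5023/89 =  - 5023/89 = - 56.44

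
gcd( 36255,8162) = 1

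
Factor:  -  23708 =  - 2^2*5927^1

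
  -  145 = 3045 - 3190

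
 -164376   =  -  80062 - 84314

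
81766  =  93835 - 12069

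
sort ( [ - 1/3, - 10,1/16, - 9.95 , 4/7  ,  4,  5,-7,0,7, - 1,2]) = [  -  10,-9.95,-7, - 1,-1/3, 0,1/16,4/7, 2, 4,5,7]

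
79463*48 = 3814224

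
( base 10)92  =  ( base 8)134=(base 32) 2s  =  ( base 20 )4C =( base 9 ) 112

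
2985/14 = 213  +  3/14= 213.21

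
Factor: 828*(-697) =-577116 = - 2^2* 3^2*17^1 * 23^1 * 41^1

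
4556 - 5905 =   -  1349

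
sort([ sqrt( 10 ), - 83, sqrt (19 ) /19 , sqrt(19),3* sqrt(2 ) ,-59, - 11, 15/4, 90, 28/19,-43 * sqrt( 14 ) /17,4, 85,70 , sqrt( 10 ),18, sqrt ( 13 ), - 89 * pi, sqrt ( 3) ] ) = [ - 89*pi, - 83,-59, - 11, - 43*sqrt ( 14)/17, sqrt( 19 ) /19, 28/19,  sqrt( 3 ), sqrt ( 10 ),  sqrt (10 ), sqrt( 13),  15/4, 4, 3*sqrt(2),  sqrt ( 19),  18, 70, 85, 90] 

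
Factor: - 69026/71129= - 2^1*34513^1*71129^( - 1)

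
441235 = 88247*5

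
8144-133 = 8011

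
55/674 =55/674= 0.08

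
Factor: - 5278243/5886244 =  - 2^( - 2)*7^(-1 )* 13^(- 1) * 103^( - 1)*157^( - 1)*829^1*6367^1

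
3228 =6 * 538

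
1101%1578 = 1101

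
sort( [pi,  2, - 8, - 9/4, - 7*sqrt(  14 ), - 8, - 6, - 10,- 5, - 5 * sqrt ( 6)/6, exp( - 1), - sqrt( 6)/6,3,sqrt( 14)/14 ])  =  [ - 7 * sqrt( 14), - 10, - 8, - 8, - 6, - 5 ,-9/4, - 5 *sqrt( 6 ) /6, - sqrt( 6 ) /6, sqrt( 14)/14 , exp( - 1 ),  2,3,pi] 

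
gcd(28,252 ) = 28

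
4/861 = 4/861 = 0.00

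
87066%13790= 4326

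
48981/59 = 830  +  11/59 = 830.19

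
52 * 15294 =795288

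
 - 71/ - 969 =71/969 = 0.07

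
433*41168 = 17825744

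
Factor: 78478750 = 2^1 * 5^4*7^1*8969^1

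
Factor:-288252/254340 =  - 3^(-1)*5^( - 1)*17^1 = - 17/15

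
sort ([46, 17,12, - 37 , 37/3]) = [ - 37 , 12,  37/3, 17,46 ]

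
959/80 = 959/80 = 11.99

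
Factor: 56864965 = 5^1*71^1*160183^1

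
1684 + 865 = 2549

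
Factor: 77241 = 3^1 * 25747^1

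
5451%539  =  61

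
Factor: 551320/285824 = 2^( - 4)*5^1*29^ (-1)*179^1 = 895/464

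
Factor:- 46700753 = -11^1*113^1* 37571^1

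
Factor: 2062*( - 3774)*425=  - 3307344900  =  -  2^2*  3^1*5^2 * 17^2*37^1*1031^1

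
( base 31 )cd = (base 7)1060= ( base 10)385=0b110000001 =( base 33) BM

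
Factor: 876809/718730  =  2^( - 1 )* 5^ ( - 1) * 17^1  *41^(-1)*1753^(-1)* 51577^1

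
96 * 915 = 87840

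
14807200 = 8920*1660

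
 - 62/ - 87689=62/87689= 0.00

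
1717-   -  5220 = 6937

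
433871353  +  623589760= 1057461113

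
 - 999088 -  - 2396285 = 1397197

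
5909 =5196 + 713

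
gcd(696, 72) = 24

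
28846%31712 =28846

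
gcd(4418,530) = 2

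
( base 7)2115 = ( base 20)1h7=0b1011101011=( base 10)747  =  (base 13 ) 456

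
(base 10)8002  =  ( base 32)7Q2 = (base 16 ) 1f42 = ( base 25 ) CK2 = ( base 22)GBG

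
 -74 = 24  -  98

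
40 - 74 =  - 34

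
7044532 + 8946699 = 15991231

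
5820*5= 29100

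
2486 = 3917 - 1431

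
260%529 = 260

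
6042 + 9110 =15152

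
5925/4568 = 5925/4568 = 1.30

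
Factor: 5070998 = 2^1*17^1*29^1*37^1*139^1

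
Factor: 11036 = 2^2* 31^1 * 89^1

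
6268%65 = 28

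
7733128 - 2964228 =4768900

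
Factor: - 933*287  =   - 267771=- 3^1*7^1*41^1*311^1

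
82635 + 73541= 156176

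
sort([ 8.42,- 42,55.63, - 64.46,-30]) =[-64.46, - 42, - 30, 8.42,55.63 ]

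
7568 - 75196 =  - 67628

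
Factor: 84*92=2^4*3^1*7^1 * 23^1 = 7728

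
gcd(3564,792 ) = 396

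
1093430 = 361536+731894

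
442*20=8840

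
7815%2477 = 384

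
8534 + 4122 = 12656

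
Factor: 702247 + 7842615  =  2^1*919^1 * 4649^1 = 8544862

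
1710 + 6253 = 7963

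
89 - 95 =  - 6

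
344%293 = 51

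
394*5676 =2236344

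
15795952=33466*472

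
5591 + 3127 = 8718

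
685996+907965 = 1593961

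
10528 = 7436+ 3092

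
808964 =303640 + 505324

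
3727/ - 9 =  - 415 + 8/9 = - 414.11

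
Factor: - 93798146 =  - 2^1*13^1*17^1*137^1*1549^1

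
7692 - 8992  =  -1300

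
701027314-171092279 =529935035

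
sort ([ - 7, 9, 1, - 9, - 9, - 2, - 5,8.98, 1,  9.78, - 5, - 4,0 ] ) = [ - 9,-9,-7, - 5, - 5, - 4, - 2,  0,1,  1, 8.98,9 , 9.78 ]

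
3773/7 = 539 = 539.00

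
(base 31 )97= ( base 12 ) 1BA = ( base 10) 286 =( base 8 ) 436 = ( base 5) 2121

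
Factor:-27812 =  - 2^2 *17^1*409^1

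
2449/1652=2449/1652 = 1.48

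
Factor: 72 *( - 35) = -2^3*3^2*5^1*7^1 = - 2520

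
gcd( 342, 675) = 9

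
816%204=0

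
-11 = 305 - 316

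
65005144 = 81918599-16913455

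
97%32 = 1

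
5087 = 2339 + 2748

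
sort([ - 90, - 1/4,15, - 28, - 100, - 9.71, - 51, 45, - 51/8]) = [ - 100, - 90, - 51,-28, - 9.71, - 51/8, - 1/4,15,45]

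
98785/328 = 301 + 57/328 = 301.17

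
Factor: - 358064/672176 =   -  22379/42011 = - 7^1 * 23^1 * 43^(  -  1)*139^1*977^ ( - 1)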